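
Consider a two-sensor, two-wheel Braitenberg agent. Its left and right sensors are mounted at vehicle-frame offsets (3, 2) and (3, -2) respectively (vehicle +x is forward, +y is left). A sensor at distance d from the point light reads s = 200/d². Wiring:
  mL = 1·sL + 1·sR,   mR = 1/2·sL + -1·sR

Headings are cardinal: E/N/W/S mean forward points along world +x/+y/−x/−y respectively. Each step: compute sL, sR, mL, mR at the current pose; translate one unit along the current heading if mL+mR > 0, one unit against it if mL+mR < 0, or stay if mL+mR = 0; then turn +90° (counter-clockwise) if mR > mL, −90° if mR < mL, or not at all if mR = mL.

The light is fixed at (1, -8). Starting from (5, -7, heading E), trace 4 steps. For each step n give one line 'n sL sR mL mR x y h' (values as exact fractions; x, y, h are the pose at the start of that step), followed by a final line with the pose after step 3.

0 100/29 4 216/29 -66/29 5 -7 E
1 200/53 200/13 13200/689 -9300/689 6 -7 S
2 25 25 50 -25/2 6 -8 W
3 200/13 40/9 2320/117 380/117 5 -8 N
final 5 -7 E

n=0: pose=(5,-7,E); sL=100/29, sR=4; mL=216/29, mR=-66/29; mL+mR=150/29 → advance +1; mR−mL=-282/29 → turn -1·90°
n=1: pose=(6,-7,S); sL=200/53, sR=200/13; mL=13200/689, mR=-9300/689; mL+mR=300/53 → advance +1; mR−mL=-22500/689 → turn -1·90°
n=2: pose=(6,-8,W); sL=25, sR=25; mL=50, mR=-25/2; mL+mR=75/2 → advance +1; mR−mL=-125/2 → turn -1·90°
n=3: pose=(5,-8,N); sL=200/13, sR=40/9; mL=2320/117, mR=380/117; mL+mR=300/13 → advance +1; mR−mL=-1940/117 → turn -1·90°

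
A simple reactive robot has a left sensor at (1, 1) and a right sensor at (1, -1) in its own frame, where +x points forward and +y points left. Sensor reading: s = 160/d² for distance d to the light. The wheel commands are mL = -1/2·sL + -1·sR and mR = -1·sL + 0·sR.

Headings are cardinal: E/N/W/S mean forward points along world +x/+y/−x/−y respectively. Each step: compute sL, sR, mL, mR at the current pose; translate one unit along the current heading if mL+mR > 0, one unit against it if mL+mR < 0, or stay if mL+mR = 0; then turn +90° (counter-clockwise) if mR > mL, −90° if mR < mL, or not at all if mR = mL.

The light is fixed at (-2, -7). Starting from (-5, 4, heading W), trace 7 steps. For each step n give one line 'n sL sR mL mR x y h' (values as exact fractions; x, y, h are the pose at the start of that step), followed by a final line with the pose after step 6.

0 40/29 1 -49/29 -40/29 -5 4 W
1 160/101 160/109 -24880/11009 -160/101 -4 4 S
2 16/17 80/61 -1848/1037 -16/17 -4 5 E
3 32/37 160/173 -8688/6401 -32/37 -5 5 N
4 40/29 1 -49/29 -40/29 -5 4 W
5 160/101 160/109 -24880/11009 -160/101 -4 4 S
6 16/17 80/61 -1848/1037 -16/17 -4 5 E
final -5 5 N

n=0: pose=(-5,4,W); sL=40/29, sR=1; mL=-49/29, mR=-40/29; mL+mR=-89/29 → advance -1; mR−mL=9/29 → turn +1·90°
n=1: pose=(-4,4,S); sL=160/101, sR=160/109; mL=-24880/11009, mR=-160/101; mL+mR=-42320/11009 → advance -1; mR−mL=7440/11009 → turn +1·90°
n=2: pose=(-4,5,E); sL=16/17, sR=80/61; mL=-1848/1037, mR=-16/17; mL+mR=-2824/1037 → advance -1; mR−mL=872/1037 → turn +1·90°
n=3: pose=(-5,5,N); sL=32/37, sR=160/173; mL=-8688/6401, mR=-32/37; mL+mR=-14224/6401 → advance -1; mR−mL=3152/6401 → turn +1·90°
n=4: pose=(-5,4,W); sL=40/29, sR=1; mL=-49/29, mR=-40/29; mL+mR=-89/29 → advance -1; mR−mL=9/29 → turn +1·90°
n=5: pose=(-4,4,S); sL=160/101, sR=160/109; mL=-24880/11009, mR=-160/101; mL+mR=-42320/11009 → advance -1; mR−mL=7440/11009 → turn +1·90°
n=6: pose=(-4,5,E); sL=16/17, sR=80/61; mL=-1848/1037, mR=-16/17; mL+mR=-2824/1037 → advance -1; mR−mL=872/1037 → turn +1·90°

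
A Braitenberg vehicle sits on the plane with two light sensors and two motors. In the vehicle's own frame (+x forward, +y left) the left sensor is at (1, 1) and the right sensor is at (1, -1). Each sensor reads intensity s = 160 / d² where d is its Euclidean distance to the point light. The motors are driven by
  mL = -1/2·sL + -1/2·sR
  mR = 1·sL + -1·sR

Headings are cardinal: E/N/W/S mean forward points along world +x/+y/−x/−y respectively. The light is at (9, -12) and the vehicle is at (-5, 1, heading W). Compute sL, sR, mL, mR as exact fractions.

160/369 160/421 -63200/155349 8320/155349

left sensor world pos  = (-6, 0); dL² = 369
right sensor world pos = (-6, 2); dR² = 421
sL = 160/369 = 160/369
sR = 160/421 = 160/421
mL = -1/2·sL + -1/2·sR = -63200/155349
mR = 1·sL + -1·sR = 8320/155349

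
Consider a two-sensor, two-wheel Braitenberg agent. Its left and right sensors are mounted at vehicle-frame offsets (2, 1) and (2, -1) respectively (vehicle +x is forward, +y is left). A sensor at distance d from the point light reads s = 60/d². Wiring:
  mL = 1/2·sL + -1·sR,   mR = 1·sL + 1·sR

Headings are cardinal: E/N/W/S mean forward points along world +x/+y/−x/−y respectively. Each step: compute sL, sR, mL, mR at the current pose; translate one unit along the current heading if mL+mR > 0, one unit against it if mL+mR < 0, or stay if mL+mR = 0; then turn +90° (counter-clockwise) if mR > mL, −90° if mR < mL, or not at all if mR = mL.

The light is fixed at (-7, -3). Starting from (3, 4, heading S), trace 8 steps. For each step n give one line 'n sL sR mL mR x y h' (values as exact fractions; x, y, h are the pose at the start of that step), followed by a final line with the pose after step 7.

n=0: pose=(3,4,S); sL=30/73, sR=30/53; mL=-1395/3869, mR=3780/3869; mL+mR=45/73 → advance +1; mR−mL=5175/3869 → turn +1·90°
n=1: pose=(3,3,E); sL=60/193, sR=60/169; mL=-6510/32617, mR=21720/32617; mL+mR=90/193 → advance +1; mR−mL=28230/32617 → turn +1·90°
n=2: pose=(4,3,N); sL=15/41, sR=15/52; mL=-225/2132, mR=1395/2132; mL+mR=45/82 → advance +1; mR−mL=405/533 → turn +1·90°
n=3: pose=(4,4,W); sL=20/39, sR=12/29; mL=-178/1131, mR=1048/1131; mL+mR=10/13 → advance +1; mR−mL=1226/1131 → turn +1·90°
n=4: pose=(3,4,S); sL=30/73, sR=30/53; mL=-1395/3869, mR=3780/3869; mL+mR=45/73 → advance +1; mR−mL=5175/3869 → turn +1·90°
n=5: pose=(3,3,E); sL=60/193, sR=60/169; mL=-6510/32617, mR=21720/32617; mL+mR=90/193 → advance +1; mR−mL=28230/32617 → turn +1·90°
n=6: pose=(4,3,N); sL=15/41, sR=15/52; mL=-225/2132, mR=1395/2132; mL+mR=45/82 → advance +1; mR−mL=405/533 → turn +1·90°
n=7: pose=(4,4,W); sL=20/39, sR=12/29; mL=-178/1131, mR=1048/1131; mL+mR=10/13 → advance +1; mR−mL=1226/1131 → turn +1·90°

0 30/73 30/53 -1395/3869 3780/3869 3 4 S
1 60/193 60/169 -6510/32617 21720/32617 3 3 E
2 15/41 15/52 -225/2132 1395/2132 4 3 N
3 20/39 12/29 -178/1131 1048/1131 4 4 W
4 30/73 30/53 -1395/3869 3780/3869 3 4 S
5 60/193 60/169 -6510/32617 21720/32617 3 3 E
6 15/41 15/52 -225/2132 1395/2132 4 3 N
7 20/39 12/29 -178/1131 1048/1131 4 4 W
final 3 4 S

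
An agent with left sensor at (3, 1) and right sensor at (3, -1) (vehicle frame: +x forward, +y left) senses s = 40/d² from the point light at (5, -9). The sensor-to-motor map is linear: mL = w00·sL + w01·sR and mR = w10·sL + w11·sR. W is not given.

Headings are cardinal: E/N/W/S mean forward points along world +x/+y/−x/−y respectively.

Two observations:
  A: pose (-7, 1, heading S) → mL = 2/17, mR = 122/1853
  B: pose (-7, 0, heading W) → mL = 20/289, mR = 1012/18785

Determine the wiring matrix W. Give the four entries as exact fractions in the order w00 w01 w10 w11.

obs A: pose=(-7,1,S) → sL=4/17, sR=20/109, mL=2/17, mR=122/1853
obs B: pose=(-7,0,W) → sL=40/289, sR=8/65, mL=20/289, mR=1012/18785
sensor matrix S = [[4/17, 20/109], [40/289, 8/65]]; det S = 7296/2047565
solve [mL_A; mL_B] = S·[w00; w01] and [mR_A; mR_B] = S·[w10; w11]:
  w00 = 1/2, w01 = 0, w10 = -1/2, w11 = 1

1/2 0 -1/2 1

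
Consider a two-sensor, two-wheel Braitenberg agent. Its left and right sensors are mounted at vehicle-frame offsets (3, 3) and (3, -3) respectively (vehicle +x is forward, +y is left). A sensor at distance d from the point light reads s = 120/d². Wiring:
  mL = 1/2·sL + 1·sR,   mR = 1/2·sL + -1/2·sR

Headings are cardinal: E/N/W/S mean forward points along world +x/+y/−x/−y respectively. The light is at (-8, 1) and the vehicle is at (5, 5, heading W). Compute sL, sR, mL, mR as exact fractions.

120/101 120/149 21060/15049 2880/15049

left sensor world pos  = (2, 2); dL² = 101
right sensor world pos = (2, 8); dR² = 149
sL = 120/101 = 120/101
sR = 120/149 = 120/149
mL = 1/2·sL + 1·sR = 21060/15049
mR = 1/2·sL + -1/2·sR = 2880/15049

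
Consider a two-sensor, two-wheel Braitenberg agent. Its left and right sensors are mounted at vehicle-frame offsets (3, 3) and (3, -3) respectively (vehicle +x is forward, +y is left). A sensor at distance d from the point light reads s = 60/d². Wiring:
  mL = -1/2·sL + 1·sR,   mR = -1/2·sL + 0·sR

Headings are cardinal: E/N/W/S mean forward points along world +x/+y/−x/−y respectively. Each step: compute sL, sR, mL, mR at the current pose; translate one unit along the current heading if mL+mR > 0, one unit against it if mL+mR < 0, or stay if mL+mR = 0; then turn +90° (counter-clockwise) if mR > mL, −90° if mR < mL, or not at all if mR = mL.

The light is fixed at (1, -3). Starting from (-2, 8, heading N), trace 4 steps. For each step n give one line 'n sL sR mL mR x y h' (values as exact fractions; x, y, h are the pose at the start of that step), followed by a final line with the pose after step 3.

0 15/58 15/49 1005/5684 -15/116 -2 8 N
1 4/15 20/27 82/135 -2/15 -2 9 E
2 30/41 30/53 435/2173 -15/41 -1 9 S
3 12/25 60/281 -186/7025 -6/25 -1 10 W
final 0 10 N

n=0: pose=(-2,8,N); sL=15/58, sR=15/49; mL=1005/5684, mR=-15/116; mL+mR=135/2842 → advance +1; mR−mL=-15/49 → turn -1·90°
n=1: pose=(-2,9,E); sL=4/15, sR=20/27; mL=82/135, mR=-2/15; mL+mR=64/135 → advance +1; mR−mL=-20/27 → turn -1·90°
n=2: pose=(-1,9,S); sL=30/41, sR=30/53; mL=435/2173, mR=-15/41; mL+mR=-360/2173 → advance -1; mR−mL=-30/53 → turn -1·90°
n=3: pose=(-1,10,W); sL=12/25, sR=60/281; mL=-186/7025, mR=-6/25; mL+mR=-1872/7025 → advance -1; mR−mL=-60/281 → turn -1·90°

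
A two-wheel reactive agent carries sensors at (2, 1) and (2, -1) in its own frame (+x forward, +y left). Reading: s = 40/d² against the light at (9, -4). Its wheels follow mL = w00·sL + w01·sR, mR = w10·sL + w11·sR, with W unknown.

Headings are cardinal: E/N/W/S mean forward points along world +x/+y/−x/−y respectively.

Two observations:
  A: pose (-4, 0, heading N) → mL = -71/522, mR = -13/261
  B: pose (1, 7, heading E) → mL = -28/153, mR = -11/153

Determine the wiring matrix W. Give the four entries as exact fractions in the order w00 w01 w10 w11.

1/2 -1 1 -1

obs A: pose=(-4,0,N) → sL=5/29, sR=2/9, mL=-71/522, mR=-13/261
obs B: pose=(1,7,E) → sL=2/9, sR=5/17, mL=-28/153, mR=-11/153
sensor matrix S = [[5/29, 2/9], [2/9, 5/17]]; det S = 53/39933
solve [mL_A; mL_B] = S·[w00; w01] and [mR_A; mR_B] = S·[w10; w11]:
  w00 = 1/2, w01 = -1, w10 = 1, w11 = -1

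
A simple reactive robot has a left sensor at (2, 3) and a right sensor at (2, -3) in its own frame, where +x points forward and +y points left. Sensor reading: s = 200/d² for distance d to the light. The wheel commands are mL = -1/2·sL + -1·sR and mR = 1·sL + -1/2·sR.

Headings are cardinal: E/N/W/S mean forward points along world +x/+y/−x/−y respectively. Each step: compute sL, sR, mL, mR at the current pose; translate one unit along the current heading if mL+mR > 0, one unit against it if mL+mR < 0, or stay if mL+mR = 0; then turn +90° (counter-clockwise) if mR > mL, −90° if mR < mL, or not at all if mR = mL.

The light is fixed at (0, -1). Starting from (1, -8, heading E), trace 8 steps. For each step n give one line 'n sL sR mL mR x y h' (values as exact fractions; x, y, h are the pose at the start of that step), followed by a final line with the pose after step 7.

n=0: pose=(1,-8,E); sL=8, sR=200/109; mL=-636/109, mR=772/109; mL+mR=136/109 → advance +1; mR−mL=1408/109 → turn +1·90°
n=1: pose=(2,-8,N); sL=100/13, sR=4; mL=-102/13, mR=74/13; mL+mR=-28/13 → advance -1; mR−mL=176/13 → turn +1·90°
n=2: pose=(2,-9,W); sL=200/121, sR=8; mL=-1068/121, mR=-284/121; mL+mR=-1352/121 → advance -1; mR−mL=784/121 → turn +1·90°
n=3: pose=(3,-9,S); sL=25/17, sR=2; mL=-93/34, mR=8/17; mL+mR=-77/34 → advance -1; mR−mL=109/34 → turn +1·90°
n=4: pose=(3,-8,E); sL=200/41, sR=8/5; mL=-828/205, mR=836/205; mL+mR=8/205 → advance +1; mR−mL=1664/205 → turn +1·90°
n=5: pose=(4,-8,N); sL=100/13, sR=100/37; mL=-3150/481, mR=3050/481; mL+mR=-100/481 → advance -1; mR−mL=6200/481 → turn +1·90°
n=6: pose=(4,-9,W); sL=8/5, sR=200/29; mL=-1116/145, mR=-268/145; mL+mR=-1384/145 → advance -1; mR−mL=848/145 → turn +1·90°
n=7: pose=(5,-9,S); sL=50/41, sR=25/13; mL=-1350/533, mR=275/1066; mL+mR=-2425/1066 → advance -1; mR−mL=2975/1066 → turn +1·90°

0 8 200/109 -636/109 772/109 1 -8 E
1 100/13 4 -102/13 74/13 2 -8 N
2 200/121 8 -1068/121 -284/121 2 -9 W
3 25/17 2 -93/34 8/17 3 -9 S
4 200/41 8/5 -828/205 836/205 3 -8 E
5 100/13 100/37 -3150/481 3050/481 4 -8 N
6 8/5 200/29 -1116/145 -268/145 4 -9 W
7 50/41 25/13 -1350/533 275/1066 5 -9 S
final 5 -8 E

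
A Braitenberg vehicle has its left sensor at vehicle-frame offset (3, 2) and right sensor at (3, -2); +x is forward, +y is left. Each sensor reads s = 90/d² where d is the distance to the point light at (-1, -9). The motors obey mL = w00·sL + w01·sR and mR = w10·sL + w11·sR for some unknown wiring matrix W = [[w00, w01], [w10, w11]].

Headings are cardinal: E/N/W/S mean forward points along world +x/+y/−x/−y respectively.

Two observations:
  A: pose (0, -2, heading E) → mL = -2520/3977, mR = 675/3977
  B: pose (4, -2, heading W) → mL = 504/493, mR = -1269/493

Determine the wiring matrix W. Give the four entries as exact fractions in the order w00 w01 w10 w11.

1/2 -1/2 -1 1/2

obs A: pose=(0,-2,E) → sL=90/97, sR=90/41, mL=-2520/3977, mR=675/3977
obs B: pose=(4,-2,W) → sL=90/29, sR=18/17, mL=504/493, mR=-1269/493
sensor matrix S = [[90/97, 90/41], [90/29, 18/17]]; det S = -11430720/1960661
solve [mL_A; mL_B] = S·[w00; w01] and [mR_A; mR_B] = S·[w10; w11]:
  w00 = 1/2, w01 = -1/2, w10 = -1, w11 = 1/2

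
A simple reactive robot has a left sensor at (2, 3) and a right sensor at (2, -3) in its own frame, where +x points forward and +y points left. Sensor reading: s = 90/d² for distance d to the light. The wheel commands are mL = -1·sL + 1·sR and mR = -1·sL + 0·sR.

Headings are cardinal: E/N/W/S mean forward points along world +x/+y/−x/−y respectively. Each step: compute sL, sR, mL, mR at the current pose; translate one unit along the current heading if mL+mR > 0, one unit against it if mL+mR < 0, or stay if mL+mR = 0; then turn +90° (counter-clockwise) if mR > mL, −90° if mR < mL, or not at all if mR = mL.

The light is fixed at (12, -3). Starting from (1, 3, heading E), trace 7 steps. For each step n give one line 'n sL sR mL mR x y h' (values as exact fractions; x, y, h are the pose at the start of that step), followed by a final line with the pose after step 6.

n=0: pose=(1,3,E); sL=5/9, sR=1; mL=4/9, mR=-5/9; mL+mR=-1/9 → advance -1; mR−mL=-1 → turn -1·90°
n=1: pose=(0,3,S); sL=90/97, sR=90/241; mL=-12960/23377, mR=-90/97; mL+mR=-34650/23377 → advance -1; mR−mL=-90/241 → turn -1·90°
n=2: pose=(0,4,W); sL=45/106, sR=45/148; mL=-945/7844, mR=-45/106; mL+mR=-4275/7844 → advance -1; mR−mL=-45/148 → turn -1·90°
n=3: pose=(1,4,N); sL=90/277, sR=18/29; mL=2376/8033, mR=-90/277; mL+mR=-234/8033 → advance -1; mR−mL=-18/29 → turn -1·90°
n=4: pose=(1,3,E); sL=5/9, sR=1; mL=4/9, mR=-5/9; mL+mR=-1/9 → advance -1; mR−mL=-1 → turn -1·90°
n=5: pose=(0,3,S); sL=90/97, sR=90/241; mL=-12960/23377, mR=-90/97; mL+mR=-34650/23377 → advance -1; mR−mL=-90/241 → turn -1·90°
n=6: pose=(0,4,W); sL=45/106, sR=45/148; mL=-945/7844, mR=-45/106; mL+mR=-4275/7844 → advance -1; mR−mL=-45/148 → turn -1·90°

0 5/9 1 4/9 -5/9 1 3 E
1 90/97 90/241 -12960/23377 -90/97 0 3 S
2 45/106 45/148 -945/7844 -45/106 0 4 W
3 90/277 18/29 2376/8033 -90/277 1 4 N
4 5/9 1 4/9 -5/9 1 3 E
5 90/97 90/241 -12960/23377 -90/97 0 3 S
6 45/106 45/148 -945/7844 -45/106 0 4 W
final 1 4 N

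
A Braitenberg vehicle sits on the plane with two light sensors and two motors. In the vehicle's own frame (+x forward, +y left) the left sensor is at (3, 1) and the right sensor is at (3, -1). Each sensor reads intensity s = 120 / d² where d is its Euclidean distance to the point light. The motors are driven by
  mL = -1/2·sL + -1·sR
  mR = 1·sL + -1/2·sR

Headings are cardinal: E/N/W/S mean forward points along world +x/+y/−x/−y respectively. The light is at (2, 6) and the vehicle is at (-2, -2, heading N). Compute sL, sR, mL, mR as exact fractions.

12/5 60/17 -402/85 54/85

left sensor world pos  = (-3, 1); dL² = 50
right sensor world pos = (-1, 1); dR² = 34
sL = 120/50 = 12/5
sR = 120/34 = 60/17
mL = -1/2·sL + -1·sR = -402/85
mR = 1·sL + -1/2·sR = 54/85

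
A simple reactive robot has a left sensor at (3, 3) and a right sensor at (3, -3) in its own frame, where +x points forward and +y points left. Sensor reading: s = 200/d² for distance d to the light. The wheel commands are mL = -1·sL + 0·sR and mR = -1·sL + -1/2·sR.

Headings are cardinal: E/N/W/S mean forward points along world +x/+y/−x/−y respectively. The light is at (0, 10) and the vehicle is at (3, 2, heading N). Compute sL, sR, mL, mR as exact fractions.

8 200/61 -8 -588/61

left sensor world pos  = (0, 5); dL² = 25
right sensor world pos = (6, 5); dR² = 61
sL = 200/25 = 8
sR = 200/61 = 200/61
mL = -1·sL + 0·sR = -8
mR = -1·sL + -1/2·sR = -588/61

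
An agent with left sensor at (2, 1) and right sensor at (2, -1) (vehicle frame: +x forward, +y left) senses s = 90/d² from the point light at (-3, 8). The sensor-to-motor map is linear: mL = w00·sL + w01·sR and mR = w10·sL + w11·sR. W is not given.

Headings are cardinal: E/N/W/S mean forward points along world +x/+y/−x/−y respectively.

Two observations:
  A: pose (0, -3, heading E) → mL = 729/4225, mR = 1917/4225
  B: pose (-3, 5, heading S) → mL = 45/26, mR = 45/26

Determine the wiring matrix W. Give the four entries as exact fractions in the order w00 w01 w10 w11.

obs A: pose=(0,-3,E) → sL=18/25, sR=90/169, mL=729/4225, mR=1917/4225
obs B: pose=(-3,5,S) → sL=45/13, sR=45/13, mL=45/26, mR=45/26
sensor matrix S = [[18/25, 90/169], [45/13, 45/13]]; det S = 7128/10985
solve [mL_A; mL_B] = S·[w00; w01] and [mR_A; mR_B] = S·[w10; w11]:
  w00 = -1/2, w01 = 1, w10 = 1, w11 = -1/2

-1/2 1 1 -1/2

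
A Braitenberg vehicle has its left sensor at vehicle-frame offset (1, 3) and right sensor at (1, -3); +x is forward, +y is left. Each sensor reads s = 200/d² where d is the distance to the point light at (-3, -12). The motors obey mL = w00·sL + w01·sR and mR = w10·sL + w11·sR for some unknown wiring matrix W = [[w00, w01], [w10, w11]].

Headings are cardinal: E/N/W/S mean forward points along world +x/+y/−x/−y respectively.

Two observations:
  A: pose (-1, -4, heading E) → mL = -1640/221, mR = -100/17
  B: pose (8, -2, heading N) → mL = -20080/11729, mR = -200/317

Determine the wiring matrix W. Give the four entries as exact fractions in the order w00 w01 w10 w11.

-1 -1 0 -1

obs A: pose=(-1,-4,E) → sL=20/13, sR=100/17, mL=-1640/221, mR=-100/17
obs B: pose=(8,-2,N) → sL=40/37, sR=200/317, mL=-20080/11729, mR=-200/317
sensor matrix S = [[20/13, 100/17], [40/37, 200/317]]; det S = -13968000/2592109
solve [mL_A; mL_B] = S·[w00; w01] and [mR_A; mR_B] = S·[w10; w11]:
  w00 = -1, w01 = -1, w10 = 0, w11 = -1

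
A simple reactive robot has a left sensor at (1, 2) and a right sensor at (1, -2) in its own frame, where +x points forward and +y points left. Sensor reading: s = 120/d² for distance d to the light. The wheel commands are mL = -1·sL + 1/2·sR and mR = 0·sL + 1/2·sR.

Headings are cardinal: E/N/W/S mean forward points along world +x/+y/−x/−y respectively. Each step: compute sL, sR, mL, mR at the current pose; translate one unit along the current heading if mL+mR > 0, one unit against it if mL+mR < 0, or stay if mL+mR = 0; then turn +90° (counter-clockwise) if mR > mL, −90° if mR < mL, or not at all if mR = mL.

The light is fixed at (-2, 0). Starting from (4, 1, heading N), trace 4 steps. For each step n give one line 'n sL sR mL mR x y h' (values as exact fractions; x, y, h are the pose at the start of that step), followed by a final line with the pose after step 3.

0 6 30/17 -87/17 15/17 4 1 N
1 120/29 120/29 -60/29 60/29 4 0 W
2 24/13 120/17 372/221 60/17 4 0 S
3 12/5 60/29 -198/145 30/29 4 -1 E
final 3 -1 N

n=0: pose=(4,1,N); sL=6, sR=30/17; mL=-87/17, mR=15/17; mL+mR=-72/17 → advance -1; mR−mL=6 → turn +1·90°
n=1: pose=(4,0,W); sL=120/29, sR=120/29; mL=-60/29, mR=60/29; mL+mR=0 → advance +0; mR−mL=120/29 → turn +1·90°
n=2: pose=(4,0,S); sL=24/13, sR=120/17; mL=372/221, mR=60/17; mL+mR=1152/221 → advance +1; mR−mL=24/13 → turn +1·90°
n=3: pose=(4,-1,E); sL=12/5, sR=60/29; mL=-198/145, mR=30/29; mL+mR=-48/145 → advance -1; mR−mL=12/5 → turn +1·90°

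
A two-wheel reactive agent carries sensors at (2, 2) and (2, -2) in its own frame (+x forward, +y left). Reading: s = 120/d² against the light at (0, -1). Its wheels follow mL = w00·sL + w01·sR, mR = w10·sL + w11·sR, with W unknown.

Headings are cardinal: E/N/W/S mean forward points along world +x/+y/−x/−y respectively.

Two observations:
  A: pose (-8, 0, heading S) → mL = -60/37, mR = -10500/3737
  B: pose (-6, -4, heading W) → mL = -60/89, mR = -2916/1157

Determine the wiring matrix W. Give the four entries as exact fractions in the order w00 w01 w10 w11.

-1/2 0 -1/2 -1

obs A: pose=(-8,0,S) → sL=120/37, sR=120/101, mL=-60/37, mR=-10500/3737
obs B: pose=(-6,-4,W) → sL=120/89, sR=24/13, mL=-60/89, mR=-2916/1157
sensor matrix S = [[120/37, 120/101], [120/89, 24/13]]; det S = 18961920/4323709
solve [mL_A; mL_B] = S·[w00; w01] and [mR_A; mR_B] = S·[w10; w11]:
  w00 = -1/2, w01 = 0, w10 = -1/2, w11 = -1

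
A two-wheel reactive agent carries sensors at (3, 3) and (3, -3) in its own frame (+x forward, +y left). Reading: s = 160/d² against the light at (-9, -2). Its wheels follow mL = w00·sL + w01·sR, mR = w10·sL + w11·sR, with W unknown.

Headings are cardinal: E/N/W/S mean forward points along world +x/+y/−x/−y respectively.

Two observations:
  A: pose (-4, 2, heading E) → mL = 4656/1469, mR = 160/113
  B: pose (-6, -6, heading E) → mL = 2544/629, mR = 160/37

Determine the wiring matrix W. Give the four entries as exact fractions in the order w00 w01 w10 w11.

obs A: pose=(-4,2,E) → sL=160/113, sR=32/13, mL=4656/1469, mR=160/113
obs B: pose=(-6,-6,E) → sL=160/37, sR=32/17, mL=2544/629, mR=160/37
sensor matrix S = [[160/113, 32/13], [160/37, 32/17]]; det S = -7372800/924001
solve [mL_A; mL_B] = S·[w00; w01] and [mR_A; mR_B] = S·[w10; w11]:
  w00 = 1/2, w01 = 1, w10 = 1, w11 = 0

1/2 1 1 0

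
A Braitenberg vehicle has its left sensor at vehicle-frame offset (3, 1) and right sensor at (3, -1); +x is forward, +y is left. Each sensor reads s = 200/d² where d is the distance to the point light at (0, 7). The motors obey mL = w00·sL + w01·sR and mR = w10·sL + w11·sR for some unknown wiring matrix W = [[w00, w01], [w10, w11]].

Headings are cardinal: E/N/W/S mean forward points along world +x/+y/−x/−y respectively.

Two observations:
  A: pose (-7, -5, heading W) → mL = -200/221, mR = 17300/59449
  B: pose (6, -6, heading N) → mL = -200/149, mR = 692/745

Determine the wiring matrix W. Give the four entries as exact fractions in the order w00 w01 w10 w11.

0 -1 1 -1/2

obs A: pose=(-7,-5,W) → sL=200/269, sR=200/221, mL=-200/221, mR=17300/59449
obs B: pose=(6,-6,N) → sL=8/5, sR=200/149, mL=-200/149, mR=692/745
sensor matrix S = [[200/269, 200/221], [8/5, 200/149]]; det S = -3985920/8857901
solve [mL_A; mL_B] = S·[w00; w01] and [mR_A; mR_B] = S·[w10; w11]:
  w00 = 0, w01 = -1, w10 = 1, w11 = -1/2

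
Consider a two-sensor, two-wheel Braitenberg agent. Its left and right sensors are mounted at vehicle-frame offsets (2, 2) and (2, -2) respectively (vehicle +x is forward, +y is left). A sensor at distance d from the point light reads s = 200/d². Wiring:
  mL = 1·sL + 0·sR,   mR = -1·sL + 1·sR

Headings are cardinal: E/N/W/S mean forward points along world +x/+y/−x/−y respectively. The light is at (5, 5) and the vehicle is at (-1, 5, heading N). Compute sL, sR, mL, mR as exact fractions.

left sensor world pos  = (-3, 7); dL² = 68
right sensor world pos = (1, 7); dR² = 20
sL = 200/68 = 50/17
sR = 200/20 = 10
mL = 1·sL + 0·sR = 50/17
mR = -1·sL + 1·sR = 120/17

50/17 10 50/17 120/17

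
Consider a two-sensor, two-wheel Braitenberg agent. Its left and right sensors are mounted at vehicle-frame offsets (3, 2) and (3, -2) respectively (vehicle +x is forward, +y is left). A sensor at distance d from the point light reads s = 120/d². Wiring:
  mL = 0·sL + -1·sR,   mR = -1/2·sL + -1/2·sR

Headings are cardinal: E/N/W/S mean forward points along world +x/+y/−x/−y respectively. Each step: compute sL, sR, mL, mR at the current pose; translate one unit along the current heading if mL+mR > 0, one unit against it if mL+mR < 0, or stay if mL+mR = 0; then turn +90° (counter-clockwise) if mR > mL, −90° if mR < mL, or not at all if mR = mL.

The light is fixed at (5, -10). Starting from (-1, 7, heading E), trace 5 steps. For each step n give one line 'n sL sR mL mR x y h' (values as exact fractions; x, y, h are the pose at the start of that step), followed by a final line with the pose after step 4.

n=0: pose=(-1,7,E); sL=12/37, sR=20/39; mL=-20/39, mR=-604/1443; mL+mR=-448/481 → advance -1; mR−mL=136/1443 → turn +1·90°
n=1: pose=(-2,7,N); sL=120/481, sR=24/85; mL=-24/85, mR=-10872/40885; mL+mR=-22416/40885 → advance -1; mR−mL=672/40885 → turn +1·90°
n=2: pose=(-2,6,W); sL=15/37, sR=15/53; mL=-15/53, mR=-675/1961; mL+mR=-1230/1961 → advance -1; mR−mL=-120/1961 → turn -1·90°
n=3: pose=(-1,6,N); sL=24/85, sR=120/377; mL=-120/377, mR=-9624/32045; mL+mR=-19824/32045 → advance -1; mR−mL=576/32045 → turn +1·90°
n=4: pose=(-1,5,W); sL=12/25, sR=12/37; mL=-12/37, mR=-372/925; mL+mR=-672/925 → advance -1; mR−mL=-72/925 → turn -1·90°

0 12/37 20/39 -20/39 -604/1443 -1 7 E
1 120/481 24/85 -24/85 -10872/40885 -2 7 N
2 15/37 15/53 -15/53 -675/1961 -2 6 W
3 24/85 120/377 -120/377 -9624/32045 -1 6 N
4 12/25 12/37 -12/37 -372/925 -1 5 W
final 0 5 N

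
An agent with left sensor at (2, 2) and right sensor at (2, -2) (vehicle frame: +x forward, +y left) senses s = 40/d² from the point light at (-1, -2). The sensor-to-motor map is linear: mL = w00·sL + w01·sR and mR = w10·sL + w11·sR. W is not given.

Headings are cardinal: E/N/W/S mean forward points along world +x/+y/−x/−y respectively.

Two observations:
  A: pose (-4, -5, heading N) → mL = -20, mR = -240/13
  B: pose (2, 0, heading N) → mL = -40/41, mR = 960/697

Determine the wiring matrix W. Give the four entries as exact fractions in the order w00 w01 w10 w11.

obs A: pose=(-4,-5,N) → sL=20/13, sR=20, mL=-20, mR=-240/13
obs B: pose=(2,0,N) → sL=40/17, sR=40/41, mL=-40/41, mR=960/697
sensor matrix S = [[20/13, 20], [40/17, 40/41]]; det S = -412800/9061
solve [mL_A; mL_B] = S·[w00; w01] and [mR_A; mR_B] = S·[w10; w11]:
  w00 = 0, w01 = -1, w10 = 1, w11 = -1

0 -1 1 -1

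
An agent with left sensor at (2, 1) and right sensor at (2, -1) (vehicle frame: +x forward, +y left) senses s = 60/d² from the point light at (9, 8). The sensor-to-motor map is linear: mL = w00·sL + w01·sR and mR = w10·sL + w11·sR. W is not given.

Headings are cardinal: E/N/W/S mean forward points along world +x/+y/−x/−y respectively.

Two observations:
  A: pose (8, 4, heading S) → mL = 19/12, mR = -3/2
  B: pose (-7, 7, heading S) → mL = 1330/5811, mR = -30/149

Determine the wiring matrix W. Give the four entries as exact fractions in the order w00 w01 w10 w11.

1/2 1/2 0 -1

obs A: pose=(8,4,S) → sL=5/3, sR=3/2, mL=19/12, mR=-3/2
obs B: pose=(-7,7,S) → sL=10/39, sR=30/149, mL=1330/5811, mR=-30/149
sensor matrix S = [[5/3, 3/2], [10/39, 30/149]]; det S = -95/1937
solve [mL_A; mL_B] = S·[w00; w01] and [mR_A; mR_B] = S·[w10; w11]:
  w00 = 1/2, w01 = 1/2, w10 = 0, w11 = -1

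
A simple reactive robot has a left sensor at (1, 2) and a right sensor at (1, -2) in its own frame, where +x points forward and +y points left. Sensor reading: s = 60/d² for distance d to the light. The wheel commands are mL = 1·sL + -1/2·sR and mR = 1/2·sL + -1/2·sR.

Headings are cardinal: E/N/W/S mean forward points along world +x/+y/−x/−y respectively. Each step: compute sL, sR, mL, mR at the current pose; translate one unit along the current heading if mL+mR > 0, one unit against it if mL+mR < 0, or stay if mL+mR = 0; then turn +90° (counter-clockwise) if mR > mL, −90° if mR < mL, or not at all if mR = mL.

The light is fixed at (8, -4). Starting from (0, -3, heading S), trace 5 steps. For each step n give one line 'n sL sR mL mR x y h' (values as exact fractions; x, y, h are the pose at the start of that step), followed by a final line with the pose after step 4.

0 5/3 3/5 41/30 8/15 0 -3 S
1 12/17 12/17 6/17 0 0 -4 W
2 30/61 6/5 -33/305 -108/305 -1 -4 N
3 12/13 60/73 486/949 48/949 -1 -5 E
4 3/2 15/26 63/52 6/13 0 -5 S
final 0 -6 W

n=0: pose=(0,-3,S); sL=5/3, sR=3/5; mL=41/30, mR=8/15; mL+mR=19/10 → advance +1; mR−mL=-5/6 → turn -1·90°
n=1: pose=(0,-4,W); sL=12/17, sR=12/17; mL=6/17, mR=0; mL+mR=6/17 → advance +1; mR−mL=-6/17 → turn -1·90°
n=2: pose=(-1,-4,N); sL=30/61, sR=6/5; mL=-33/305, mR=-108/305; mL+mR=-141/305 → advance -1; mR−mL=-15/61 → turn -1·90°
n=3: pose=(-1,-5,E); sL=12/13, sR=60/73; mL=486/949, mR=48/949; mL+mR=534/949 → advance +1; mR−mL=-6/13 → turn -1·90°
n=4: pose=(0,-5,S); sL=3/2, sR=15/26; mL=63/52, mR=6/13; mL+mR=87/52 → advance +1; mR−mL=-3/4 → turn -1·90°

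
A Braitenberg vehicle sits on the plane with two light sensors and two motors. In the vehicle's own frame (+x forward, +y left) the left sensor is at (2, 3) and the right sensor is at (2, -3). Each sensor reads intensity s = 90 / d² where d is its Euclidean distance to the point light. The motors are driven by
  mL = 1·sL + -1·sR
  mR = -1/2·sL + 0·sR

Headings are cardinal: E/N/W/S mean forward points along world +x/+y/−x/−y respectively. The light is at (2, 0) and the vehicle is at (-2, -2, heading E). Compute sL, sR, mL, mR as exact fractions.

18 90/29 432/29 -9

left sensor world pos  = (0, 1); dL² = 5
right sensor world pos = (0, -5); dR² = 29
sL = 90/5 = 18
sR = 90/29 = 90/29
mL = 1·sL + -1·sR = 432/29
mR = -1/2·sL + 0·sR = -9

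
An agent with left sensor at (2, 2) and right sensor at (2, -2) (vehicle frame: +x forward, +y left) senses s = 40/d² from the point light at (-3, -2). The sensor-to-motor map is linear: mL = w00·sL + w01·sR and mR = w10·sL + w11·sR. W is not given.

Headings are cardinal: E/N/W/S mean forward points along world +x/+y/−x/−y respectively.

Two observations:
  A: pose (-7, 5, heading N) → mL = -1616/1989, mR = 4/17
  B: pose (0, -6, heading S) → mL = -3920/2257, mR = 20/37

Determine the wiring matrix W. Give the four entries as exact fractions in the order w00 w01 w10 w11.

-1 -1 0 1/2

obs A: pose=(-7,5,N) → sL=40/117, sR=8/17, mL=-1616/1989, mR=4/17
obs B: pose=(0,-6,S) → sL=40/61, sR=40/37, mL=-3920/2257, mR=20/37
sensor matrix S = [[40/117, 8/17], [40/61, 40/37]]; det S = 273920/4489173
solve [mL_A; mL_B] = S·[w00; w01] and [mR_A; mR_B] = S·[w10; w11]:
  w00 = -1, w01 = -1, w10 = 0, w11 = 1/2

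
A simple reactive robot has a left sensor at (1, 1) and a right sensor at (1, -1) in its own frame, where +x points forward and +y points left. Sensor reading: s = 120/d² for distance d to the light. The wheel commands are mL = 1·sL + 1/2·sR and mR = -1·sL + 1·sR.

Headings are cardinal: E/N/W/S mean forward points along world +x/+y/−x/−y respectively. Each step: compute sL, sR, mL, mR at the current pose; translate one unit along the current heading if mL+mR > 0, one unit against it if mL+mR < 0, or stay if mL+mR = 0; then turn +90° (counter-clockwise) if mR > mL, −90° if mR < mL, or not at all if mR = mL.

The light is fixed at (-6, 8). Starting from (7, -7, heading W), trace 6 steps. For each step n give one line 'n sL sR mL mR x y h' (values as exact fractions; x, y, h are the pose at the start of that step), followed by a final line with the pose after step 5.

n=0: pose=(7,-7,W); sL=3/10, sR=6/17; mL=81/170, mR=9/170; mL+mR=9/17 → advance +1; mR−mL=-36/85 → turn -1·90°
n=1: pose=(6,-7,N); sL=120/317, sR=24/73; mL=12564/23141, mR=-1152/23141; mL+mR=36/73 → advance +1; mR−mL=-13716/23141 → turn -1·90°
n=2: pose=(6,-6,E); sL=60/169, sR=60/197; mL=16890/33293, mR=-1680/33293; mL+mR=90/197 → advance +1; mR−mL=-18570/33293 → turn -1·90°
n=3: pose=(7,-6,S); sL=120/421, sR=40/123; mL=23180/51783, mR=2080/51783; mL+mR=20/41 → advance +1; mR−mL=-21100/51783 → turn -1·90°
n=4: pose=(7,-7,W); sL=3/10, sR=6/17; mL=81/170, mR=9/170; mL+mR=9/17 → advance +1; mR−mL=-36/85 → turn -1·90°
n=5: pose=(6,-7,N); sL=120/317, sR=24/73; mL=12564/23141, mR=-1152/23141; mL+mR=36/73 → advance +1; mR−mL=-13716/23141 → turn -1·90°

0 3/10 6/17 81/170 9/170 7 -7 W
1 120/317 24/73 12564/23141 -1152/23141 6 -7 N
2 60/169 60/197 16890/33293 -1680/33293 6 -6 E
3 120/421 40/123 23180/51783 2080/51783 7 -6 S
4 3/10 6/17 81/170 9/170 7 -7 W
5 120/317 24/73 12564/23141 -1152/23141 6 -7 N
final 6 -6 E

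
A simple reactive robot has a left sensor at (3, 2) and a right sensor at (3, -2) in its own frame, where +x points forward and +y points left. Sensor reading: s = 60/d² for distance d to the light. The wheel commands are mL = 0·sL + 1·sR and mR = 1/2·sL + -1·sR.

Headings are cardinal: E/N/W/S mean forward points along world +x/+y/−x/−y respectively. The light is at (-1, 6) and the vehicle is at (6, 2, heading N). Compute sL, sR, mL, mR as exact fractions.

left sensor world pos  = (4, 5); dL² = 26
right sensor world pos = (8, 5); dR² = 82
sL = 60/26 = 30/13
sR = 60/82 = 30/41
mL = 0·sL + 1·sR = 30/41
mR = 1/2·sL + -1·sR = 225/533

30/13 30/41 30/41 225/533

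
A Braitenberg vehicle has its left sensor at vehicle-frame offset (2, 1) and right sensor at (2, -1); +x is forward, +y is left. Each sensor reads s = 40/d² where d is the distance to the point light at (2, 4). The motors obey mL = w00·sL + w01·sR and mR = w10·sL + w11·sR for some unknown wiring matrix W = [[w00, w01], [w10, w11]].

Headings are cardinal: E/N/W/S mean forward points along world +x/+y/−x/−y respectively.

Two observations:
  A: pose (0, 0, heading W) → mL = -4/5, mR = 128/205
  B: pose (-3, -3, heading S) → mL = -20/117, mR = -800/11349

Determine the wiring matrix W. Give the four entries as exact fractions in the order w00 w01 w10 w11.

0 -1/2 -1 1

obs A: pose=(0,0,W) → sL=40/41, sR=8/5, mL=-4/5, mR=128/205
obs B: pose=(-3,-3,S) → sL=40/97, sR=40/117, mL=-20/117, mR=-800/11349
sensor matrix S = [[40/41, 8/5], [40/97, 40/117]]; det S = -151808/465309
solve [mL_A; mL_B] = S·[w00; w01] and [mR_A; mR_B] = S·[w10; w11]:
  w00 = 0, w01 = -1/2, w10 = -1, w11 = 1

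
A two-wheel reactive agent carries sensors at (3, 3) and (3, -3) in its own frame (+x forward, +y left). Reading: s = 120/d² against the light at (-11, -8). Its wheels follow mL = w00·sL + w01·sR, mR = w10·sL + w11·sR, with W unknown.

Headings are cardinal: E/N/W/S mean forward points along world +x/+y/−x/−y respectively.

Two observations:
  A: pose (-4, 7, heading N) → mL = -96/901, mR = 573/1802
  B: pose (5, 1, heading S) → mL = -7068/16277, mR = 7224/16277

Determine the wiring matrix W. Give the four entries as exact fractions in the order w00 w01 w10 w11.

1/2 -1 1/2 1/2

obs A: pose=(-4,7,N) → sL=6/17, sR=15/53, mL=-96/901, mR=573/1802
obs B: pose=(5,1,S) → sL=120/397, sR=24/41, mL=-7068/16277, mR=7224/16277
sensor matrix S = [[6/17, 15/53], [120/397, 24/41]]; det S = 1775304/14665577
solve [mL_A; mL_B] = S·[w00; w01] and [mR_A; mR_B] = S·[w10; w11]:
  w00 = 1/2, w01 = -1, w10 = 1/2, w11 = 1/2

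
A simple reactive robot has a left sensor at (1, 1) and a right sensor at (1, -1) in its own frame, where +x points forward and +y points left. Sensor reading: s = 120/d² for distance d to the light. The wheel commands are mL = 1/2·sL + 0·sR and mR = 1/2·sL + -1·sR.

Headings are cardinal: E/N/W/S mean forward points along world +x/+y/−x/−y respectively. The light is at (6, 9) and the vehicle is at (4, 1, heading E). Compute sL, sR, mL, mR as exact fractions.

left sensor world pos  = (5, 2); dL² = 50
right sensor world pos = (5, 0); dR² = 82
sL = 120/50 = 12/5
sR = 120/82 = 60/41
mL = 1/2·sL + 0·sR = 6/5
mR = 1/2·sL + -1·sR = -54/205

12/5 60/41 6/5 -54/205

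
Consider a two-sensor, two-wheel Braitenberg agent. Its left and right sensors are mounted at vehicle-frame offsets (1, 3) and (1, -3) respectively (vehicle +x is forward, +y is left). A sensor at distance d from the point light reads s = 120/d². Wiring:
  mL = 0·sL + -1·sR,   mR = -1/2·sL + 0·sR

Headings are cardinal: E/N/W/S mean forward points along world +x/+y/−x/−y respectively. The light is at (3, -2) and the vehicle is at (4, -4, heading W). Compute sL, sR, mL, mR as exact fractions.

left sensor world pos  = (3, -7); dL² = 25
right sensor world pos = (3, -1); dR² = 1
sL = 120/25 = 24/5
sR = 120/1 = 120
mL = 0·sL + -1·sR = -120
mR = -1/2·sL + 0·sR = -12/5

24/5 120 -120 -12/5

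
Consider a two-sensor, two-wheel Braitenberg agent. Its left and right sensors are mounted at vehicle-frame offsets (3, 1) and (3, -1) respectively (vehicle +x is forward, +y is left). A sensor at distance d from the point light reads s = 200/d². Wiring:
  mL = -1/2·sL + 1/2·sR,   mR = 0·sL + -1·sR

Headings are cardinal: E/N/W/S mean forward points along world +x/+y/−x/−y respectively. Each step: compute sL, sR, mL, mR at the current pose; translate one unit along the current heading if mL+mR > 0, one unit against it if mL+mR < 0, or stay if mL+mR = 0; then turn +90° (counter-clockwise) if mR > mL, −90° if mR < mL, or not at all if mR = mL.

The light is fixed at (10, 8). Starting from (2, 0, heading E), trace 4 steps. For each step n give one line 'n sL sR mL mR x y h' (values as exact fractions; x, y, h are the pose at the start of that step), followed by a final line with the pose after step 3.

0 100/37 100/53 -800/1961 -100/53 2 0 E
1 40/37 200/221 -720/8177 -200/221 1 0 S
2 25/26 10/9 35/468 -10/9 1 1 W
3 200/97 40/13 640/1261 -40/13 2 1 N
final 2 0 E

n=0: pose=(2,0,E); sL=100/37, sR=100/53; mL=-800/1961, mR=-100/53; mL+mR=-4500/1961 → advance -1; mR−mL=-2900/1961 → turn -1·90°
n=1: pose=(1,0,S); sL=40/37, sR=200/221; mL=-720/8177, mR=-200/221; mL+mR=-8120/8177 → advance -1; mR−mL=-6680/8177 → turn -1·90°
n=2: pose=(1,1,W); sL=25/26, sR=10/9; mL=35/468, mR=-10/9; mL+mR=-485/468 → advance -1; mR−mL=-185/156 → turn -1·90°
n=3: pose=(2,1,N); sL=200/97, sR=40/13; mL=640/1261, mR=-40/13; mL+mR=-3240/1261 → advance -1; mR−mL=-4520/1261 → turn -1·90°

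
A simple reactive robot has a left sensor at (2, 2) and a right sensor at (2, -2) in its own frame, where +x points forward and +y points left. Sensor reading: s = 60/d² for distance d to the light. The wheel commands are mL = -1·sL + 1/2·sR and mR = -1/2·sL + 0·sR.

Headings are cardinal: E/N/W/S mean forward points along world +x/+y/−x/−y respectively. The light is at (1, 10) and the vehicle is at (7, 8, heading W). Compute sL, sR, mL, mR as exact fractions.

left sensor world pos  = (5, 6); dL² = 32
right sensor world pos = (5, 10); dR² = 16
sL = 60/32 = 15/8
sR = 60/16 = 15/4
mL = -1·sL + 1/2·sR = 0
mR = -1/2·sL + 0·sR = -15/16

15/8 15/4 0 -15/16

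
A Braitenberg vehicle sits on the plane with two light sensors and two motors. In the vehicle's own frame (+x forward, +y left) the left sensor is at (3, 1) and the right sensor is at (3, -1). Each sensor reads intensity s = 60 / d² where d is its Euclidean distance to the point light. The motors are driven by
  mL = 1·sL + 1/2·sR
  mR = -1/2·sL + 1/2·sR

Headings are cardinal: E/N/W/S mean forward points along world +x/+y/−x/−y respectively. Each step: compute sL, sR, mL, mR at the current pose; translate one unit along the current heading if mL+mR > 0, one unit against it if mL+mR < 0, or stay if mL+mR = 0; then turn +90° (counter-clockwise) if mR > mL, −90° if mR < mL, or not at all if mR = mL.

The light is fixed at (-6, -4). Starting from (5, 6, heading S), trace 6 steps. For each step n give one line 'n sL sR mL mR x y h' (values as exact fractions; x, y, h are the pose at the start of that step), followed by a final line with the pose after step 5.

n=0: pose=(5,6,S); sL=60/193, sR=60/149; mL=14730/28757, mR=1320/28757; mL+mR=16050/28757 → advance +1; mR−mL=-90/193 → turn -1·90°
n=1: pose=(5,5,W); sL=15/32, sR=15/41; mL=855/1312, mR=-135/2624; mL+mR=1575/2624 → advance +1; mR−mL=-45/64 → turn -1·90°
n=2: pose=(4,5,N); sL=4/15, sR=12/53; mL=302/795, mR=-16/795; mL+mR=286/795 → advance +1; mR−mL=-2/5 → turn -1·90°
n=3: pose=(4,6,E); sL=6/29, sR=6/25; mL=237/725, mR=12/725; mL+mR=249/725 → advance +1; mR−mL=-9/29 → turn -1·90°
n=4: pose=(5,6,S); sL=60/193, sR=60/149; mL=14730/28757, mR=1320/28757; mL+mR=16050/28757 → advance +1; mR−mL=-90/193 → turn -1·90°
n=5: pose=(5,5,W); sL=15/32, sR=15/41; mL=855/1312, mR=-135/2624; mL+mR=1575/2624 → advance +1; mR−mL=-45/64 → turn -1·90°

0 60/193 60/149 14730/28757 1320/28757 5 6 S
1 15/32 15/41 855/1312 -135/2624 5 5 W
2 4/15 12/53 302/795 -16/795 4 5 N
3 6/29 6/25 237/725 12/725 4 6 E
4 60/193 60/149 14730/28757 1320/28757 5 6 S
5 15/32 15/41 855/1312 -135/2624 5 5 W
final 4 5 N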